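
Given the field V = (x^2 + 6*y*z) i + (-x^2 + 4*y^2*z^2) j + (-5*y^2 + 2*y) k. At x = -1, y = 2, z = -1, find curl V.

(14, 12, 8)

(∇×V)₁ = ∂V₃/∂y − ∂V₂/∂z = -8*y^2*z - 10*y + 2
(∇×V)₂ = ∂V₁/∂z − ∂V₃/∂x = 6*y
(∇×V)₃ = ∂V₂/∂x − ∂V₁/∂y = -2*x - 6*z
∇×V = (-8*y^2*z - 10*y + 2, 6*y, -2*x - 6*z)
At (-1, 2, -1): (14, 12, 8).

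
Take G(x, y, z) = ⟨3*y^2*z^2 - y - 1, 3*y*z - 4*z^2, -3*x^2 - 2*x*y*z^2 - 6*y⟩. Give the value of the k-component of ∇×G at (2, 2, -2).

-47

(∇×G)_3 = ∂G₂/∂x − ∂G₁/∂y
= 0 − (6*y*z^2 - 1)
= -6*y*z^2 + 1
At (2, 2, -2): -47.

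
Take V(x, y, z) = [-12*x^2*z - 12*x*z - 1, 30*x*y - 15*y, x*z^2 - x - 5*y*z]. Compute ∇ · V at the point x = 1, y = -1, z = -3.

122

∂V₁/∂x = -24*x*z - 12*z
∂V₂/∂y = 30*x - 15
∂V₃/∂z = 2*x*z - 5*y
∇·V = -22*x*z + 30*x - 5*y - 12*z - 15
At (1, -1, -3): 122.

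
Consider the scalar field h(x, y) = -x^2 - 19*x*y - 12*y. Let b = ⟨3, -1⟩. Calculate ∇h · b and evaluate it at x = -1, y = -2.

113

∂h/∂x = -2*x - 19*y
∂h/∂y = -19*x - 12
∇h at (-1, -2) = (40, 7)
∇h · b = (40)(3) + (7)(-1) = 113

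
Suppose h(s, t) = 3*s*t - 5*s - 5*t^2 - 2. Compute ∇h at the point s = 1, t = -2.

(-11, 23)

∂h/∂s = 3*t - 5
∂h/∂t = 3*s - 10*t
∇h = (3*t - 5, 3*s - 10*t)
At (1, -2): (-11, 23).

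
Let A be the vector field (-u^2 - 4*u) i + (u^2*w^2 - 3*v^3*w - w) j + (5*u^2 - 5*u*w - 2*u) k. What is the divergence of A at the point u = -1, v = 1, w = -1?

∂A₁/∂u = -2*u - 4
∂A₂/∂v = -9*v^2*w
∂A₃/∂w = -5*u
∇·A = -7*u - 9*v^2*w - 4
At (-1, 1, -1): 12.

12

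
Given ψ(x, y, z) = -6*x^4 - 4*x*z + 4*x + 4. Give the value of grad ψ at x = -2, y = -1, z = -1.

(200, 0, 8)

∂ψ/∂x = -24*x^3 - 4*z + 4
∂ψ/∂y = 0
∂ψ/∂z = -4*x
∇ψ = (-24*x^3 - 4*z + 4, 0, -4*x)
At (-2, -1, -1): (200, 0, 8).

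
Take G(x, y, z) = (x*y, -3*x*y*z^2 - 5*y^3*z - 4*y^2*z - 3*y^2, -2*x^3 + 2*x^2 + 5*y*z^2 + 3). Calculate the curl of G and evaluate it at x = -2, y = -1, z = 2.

(43, 32, 14)

(∇×G)₁ = ∂G₃/∂y − ∂G₂/∂z = 6*x*y*z + 5*y^3 + 4*y^2 + 5*z^2
(∇×G)₂ = ∂G₁/∂z − ∂G₃/∂x = 6*x^2 - 4*x
(∇×G)₃ = ∂G₂/∂x − ∂G₁/∂y = -x - 3*y*z^2
∇×G = (6*x*y*z + 5*y^3 + 4*y^2 + 5*z^2, 6*x^2 - 4*x, -x - 3*y*z^2)
At (-2, -1, 2): (43, 32, 14).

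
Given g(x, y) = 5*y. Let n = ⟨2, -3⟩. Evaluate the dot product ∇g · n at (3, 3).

∂g/∂x = 0
∂g/∂y = 5
∇g at (3, 3) = (0, 5)
∇g · n = (0)(2) + (5)(-3) = -15

-15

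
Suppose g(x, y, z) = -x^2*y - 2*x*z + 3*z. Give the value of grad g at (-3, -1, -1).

(-4, -9, 9)

∂g/∂x = -2*x*y - 2*z
∂g/∂y = -x^2
∂g/∂z = -2*x + 3
∇g = (-2*x*y - 2*z, -x^2, -2*x + 3)
At (-3, -1, -1): (-4, -9, 9).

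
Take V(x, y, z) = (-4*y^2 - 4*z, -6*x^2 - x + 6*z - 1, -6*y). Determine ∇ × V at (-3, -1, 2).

(-12, -4, 27)

(∇×V)₁ = ∂V₃/∂y − ∂V₂/∂z = -12
(∇×V)₂ = ∂V₁/∂z − ∂V₃/∂x = -4
(∇×V)₃ = ∂V₂/∂x − ∂V₁/∂y = -12*x + 8*y - 1
∇×V = (-12, -4, -12*x + 8*y - 1)
At (-3, -1, 2): (-12, -4, 27).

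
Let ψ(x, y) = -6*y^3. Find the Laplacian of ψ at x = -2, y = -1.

∂²ψ/∂x² = 0
∂²ψ/∂y² = -36*y
∇²ψ = -36*y
At (-2, -1): 36.

36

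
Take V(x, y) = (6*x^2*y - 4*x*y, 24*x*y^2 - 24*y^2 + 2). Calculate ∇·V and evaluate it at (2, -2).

-136

∂V₁/∂x = 12*x*y - 4*y
∂V₂/∂y = 48*x*y - 48*y
∇·V = 60*x*y - 52*y
At (2, -2): -136.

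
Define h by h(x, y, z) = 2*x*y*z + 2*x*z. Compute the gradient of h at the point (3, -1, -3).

∂h/∂x = 2*y*z + 2*z
∂h/∂y = 2*x*z
∂h/∂z = 2*x*y + 2*x
∇h = (2*y*z + 2*z, 2*x*z, 2*x*y + 2*x)
At (3, -1, -3): (0, -18, 0).

(0, -18, 0)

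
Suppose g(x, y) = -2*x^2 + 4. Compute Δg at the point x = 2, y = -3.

∂²g/∂x² = -4
∂²g/∂y² = 0
∇²g = -4
At (2, -3): -4.

-4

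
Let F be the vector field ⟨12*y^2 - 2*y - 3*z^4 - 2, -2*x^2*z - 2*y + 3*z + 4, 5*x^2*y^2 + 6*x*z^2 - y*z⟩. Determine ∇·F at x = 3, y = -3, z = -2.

-71

∂F₁/∂x = 0
∂F₂/∂y = -2
∂F₃/∂z = 12*x*z - y
∇·F = 12*x*z - y - 2
At (3, -3, -2): -71.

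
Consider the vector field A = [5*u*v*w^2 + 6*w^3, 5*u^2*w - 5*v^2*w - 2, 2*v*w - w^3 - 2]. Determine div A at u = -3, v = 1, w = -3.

∂A₁/∂u = 5*v*w^2
∂A₂/∂v = -10*v*w
∂A₃/∂w = 2*v - 3*w^2
∇·A = 5*v*w^2 - 10*v*w + 2*v - 3*w^2
At (-3, 1, -3): 50.

50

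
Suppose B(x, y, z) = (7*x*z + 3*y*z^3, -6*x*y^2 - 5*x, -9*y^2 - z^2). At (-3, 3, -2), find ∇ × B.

(-54, 87, -35)

(∇×B)₁ = ∂B₃/∂y − ∂B₂/∂z = -18*y
(∇×B)₂ = ∂B₁/∂z − ∂B₃/∂x = 7*x + 9*y*z^2
(∇×B)₃ = ∂B₂/∂x − ∂B₁/∂y = -6*y^2 - 3*z^3 - 5
∇×B = (-18*y, 7*x + 9*y*z^2, -6*y^2 - 3*z^3 - 5)
At (-3, 3, -2): (-54, 87, -35).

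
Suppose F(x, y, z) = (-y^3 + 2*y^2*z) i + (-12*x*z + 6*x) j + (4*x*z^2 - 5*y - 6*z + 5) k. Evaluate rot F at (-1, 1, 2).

(∇×F)₁ = ∂F₃/∂y − ∂F₂/∂z = 12*x - 5
(∇×F)₂ = ∂F₁/∂z − ∂F₃/∂x = 2*y^2 - 4*z^2
(∇×F)₃ = ∂F₂/∂x − ∂F₁/∂y = 3*y^2 - 4*y*z - 12*z + 6
∇×F = (12*x - 5, 2*y^2 - 4*z^2, 3*y^2 - 4*y*z - 12*z + 6)
At (-1, 1, 2): (-17, -14, -23).

(-17, -14, -23)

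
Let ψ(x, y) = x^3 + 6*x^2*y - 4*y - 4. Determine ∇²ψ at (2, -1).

∂²ψ/∂x² = 6*(x + 2*y)
∂²ψ/∂y² = 0
∇²ψ = 6*x + 12*y
At (2, -1): 0.

0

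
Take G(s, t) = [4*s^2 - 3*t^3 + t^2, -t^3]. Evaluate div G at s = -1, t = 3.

∂G₁/∂s = 8*s
∂G₂/∂t = -3*t^2
∇·G = 8*s - 3*t^2
At (-1, 3): -35.

-35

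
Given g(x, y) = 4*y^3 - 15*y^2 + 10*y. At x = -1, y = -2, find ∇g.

(0, 118)

∂g/∂x = 0
∂g/∂y = 12*y^2 - 30*y + 10
∇g = (0, 12*y^2 - 30*y + 10)
At (-1, -2): (0, 118).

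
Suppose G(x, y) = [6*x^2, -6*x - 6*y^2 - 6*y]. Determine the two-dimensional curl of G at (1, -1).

∂G₂/∂x = -6
∂G₁/∂y = 0
Scalar curl = -6
At (1, -1): -6.

-6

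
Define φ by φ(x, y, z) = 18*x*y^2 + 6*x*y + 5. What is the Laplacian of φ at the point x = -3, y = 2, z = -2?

∂²φ/∂x² = 0
∂²φ/∂y² = 36*x
∂²φ/∂z² = 0
∇²φ = 36*x
At (-3, 2, -2): -108.

-108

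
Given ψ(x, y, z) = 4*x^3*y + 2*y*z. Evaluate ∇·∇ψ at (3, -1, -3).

∂²ψ/∂x² = 24*x*y
∂²ψ/∂y² = 0
∂²ψ/∂z² = 0
∇²ψ = 24*x*y
At (3, -1, -3): -72.

-72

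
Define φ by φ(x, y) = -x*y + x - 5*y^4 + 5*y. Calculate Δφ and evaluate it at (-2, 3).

-540

∂²φ/∂x² = 0
∂²φ/∂y² = -60*y^2
∇²φ = -60*y^2
At (-2, 3): -540.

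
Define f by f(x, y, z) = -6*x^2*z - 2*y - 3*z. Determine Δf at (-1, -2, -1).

12

∂²f/∂x² = -12*z
∂²f/∂y² = 0
∂²f/∂z² = 0
∇²f = -12*z
At (-1, -2, -1): 12.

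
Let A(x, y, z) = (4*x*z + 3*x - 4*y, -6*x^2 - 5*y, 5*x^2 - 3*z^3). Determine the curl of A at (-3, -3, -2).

(∇×A)₁ = ∂A₃/∂y − ∂A₂/∂z = 0
(∇×A)₂ = ∂A₁/∂z − ∂A₃/∂x = -6*x
(∇×A)₃ = ∂A₂/∂x − ∂A₁/∂y = -12*x + 4
∇×A = (0, -6*x, -12*x + 4)
At (-3, -3, -2): (0, 18, 40).

(0, 18, 40)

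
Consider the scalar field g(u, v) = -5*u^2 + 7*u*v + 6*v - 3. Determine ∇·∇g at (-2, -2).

-10

∂²g/∂u² = -10
∂²g/∂v² = 0
∇²g = -10
At (-2, -2): -10.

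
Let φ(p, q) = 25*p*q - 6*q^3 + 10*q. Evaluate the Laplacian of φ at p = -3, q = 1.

-36

∂²φ/∂p² = 0
∂²φ/∂q² = -36*q
∇²φ = -36*q
At (-3, 1): -36.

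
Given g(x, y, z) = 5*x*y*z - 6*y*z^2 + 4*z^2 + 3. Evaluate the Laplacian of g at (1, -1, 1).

20

∂²g/∂x² = 0
∂²g/∂y² = 0
∂²g/∂z² = 4*(-3*y + 2)
∇²g = -12*y + 8
At (1, -1, 1): 20.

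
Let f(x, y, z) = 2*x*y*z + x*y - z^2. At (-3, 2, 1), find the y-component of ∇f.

(∇f)_2 = ∂f/∂y = 2*x*z + x
At (-3, 2, 1): -9.

-9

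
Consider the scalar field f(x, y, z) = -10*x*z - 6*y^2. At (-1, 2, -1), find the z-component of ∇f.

10

(∇f)_3 = ∂f/∂z = -10*x
At (-1, 2, -1): 10.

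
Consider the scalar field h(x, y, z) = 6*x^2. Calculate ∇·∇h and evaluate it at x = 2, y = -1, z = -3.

12

∂²h/∂x² = 12
∂²h/∂y² = 0
∂²h/∂z² = 0
∇²h = 12
At (2, -1, -3): 12.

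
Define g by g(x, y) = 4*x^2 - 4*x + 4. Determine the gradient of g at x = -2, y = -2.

∂g/∂x = 8*x - 4
∂g/∂y = 0
∇g = (8*x - 4, 0)
At (-2, -2): (-20, 0).

(-20, 0)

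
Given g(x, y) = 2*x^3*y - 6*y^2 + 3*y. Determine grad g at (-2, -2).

∂g/∂x = 6*x^2*y
∂g/∂y = 2*x^3 - 12*y + 3
∇g = (6*x^2*y, 2*x^3 - 12*y + 3)
At (-2, -2): (-48, 11).

(-48, 11)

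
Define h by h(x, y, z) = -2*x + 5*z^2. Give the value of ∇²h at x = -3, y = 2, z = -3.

∂²h/∂x² = 0
∂²h/∂y² = 0
∂²h/∂z² = 10
∇²h = 10
At (-3, 2, -3): 10.

10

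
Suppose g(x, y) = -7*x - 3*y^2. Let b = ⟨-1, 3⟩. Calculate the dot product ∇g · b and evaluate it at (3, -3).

∂g/∂x = -7
∂g/∂y = -6*y
∇g at (3, -3) = (-7, 18)
∇g · b = (-7)(-1) + (18)(3) = 61

61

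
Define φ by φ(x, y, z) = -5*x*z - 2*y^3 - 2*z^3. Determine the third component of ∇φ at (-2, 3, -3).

-44

(∇φ)_3 = ∂φ/∂z = -5*x - 6*z^2
At (-2, 3, -3): -44.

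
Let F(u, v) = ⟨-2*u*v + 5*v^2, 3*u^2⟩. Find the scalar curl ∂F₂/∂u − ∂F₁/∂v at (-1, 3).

-38

∂F₂/∂u = 6*u
∂F₁/∂v = -2*u + 10*v
Scalar curl = 8*u - 10*v
At (-1, 3): -38.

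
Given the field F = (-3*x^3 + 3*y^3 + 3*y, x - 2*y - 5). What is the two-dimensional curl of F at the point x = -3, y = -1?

-11

∂F₂/∂x = 1
∂F₁/∂y = 9*y^2 + 3
Scalar curl = -9*y^2 - 2
At (-3, -1): -11.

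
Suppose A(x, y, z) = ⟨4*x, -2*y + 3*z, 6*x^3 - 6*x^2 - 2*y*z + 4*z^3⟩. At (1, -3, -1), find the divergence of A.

20

∂A₁/∂x = 4
∂A₂/∂y = -2
∂A₃/∂z = -2*y + 12*z^2
∇·A = -2*y + 12*z^2 + 2
At (1, -3, -1): 20.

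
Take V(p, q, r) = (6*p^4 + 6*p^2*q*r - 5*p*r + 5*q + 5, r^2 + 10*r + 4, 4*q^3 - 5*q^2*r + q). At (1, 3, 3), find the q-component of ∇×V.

13

(∇×V)_2 = ∂V₁/∂r − ∂V₃/∂p
= 6*p^2*q - 5*p − (0)
= 6*p^2*q - 5*p
At (1, 3, 3): 13.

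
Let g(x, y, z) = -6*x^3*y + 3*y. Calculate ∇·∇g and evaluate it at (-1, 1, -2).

36

∂²g/∂x² = -36*x*y
∂²g/∂y² = 0
∂²g/∂z² = 0
∇²g = -36*x*y
At (-1, 1, -2): 36.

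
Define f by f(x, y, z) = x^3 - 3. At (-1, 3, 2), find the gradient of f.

(3, 0, 0)

∂f/∂x = 3*x^2
∂f/∂y = 0
∂f/∂z = 0
∇f = (3*x^2, 0, 0)
At (-1, 3, 2): (3, 0, 0).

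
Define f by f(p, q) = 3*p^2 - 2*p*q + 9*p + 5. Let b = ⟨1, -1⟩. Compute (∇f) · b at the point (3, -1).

∂f/∂p = 6*p - 2*q + 9
∂f/∂q = -2*p
∇f at (3, -1) = (29, -6)
∇f · b = (29)(1) + (-6)(-1) = 35

35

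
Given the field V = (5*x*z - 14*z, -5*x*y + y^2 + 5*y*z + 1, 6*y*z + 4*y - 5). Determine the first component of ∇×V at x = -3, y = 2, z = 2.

6

(∇×V)_1 = ∂V₃/∂y − ∂V₂/∂z
= 6*z + 4 − (5*y)
= -5*y + 6*z + 4
At (-3, 2, 2): 6.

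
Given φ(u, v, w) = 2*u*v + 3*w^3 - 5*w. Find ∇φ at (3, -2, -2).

∂φ/∂u = 2*v
∂φ/∂v = 2*u
∂φ/∂w = 9*w^2 - 5
∇φ = (2*v, 2*u, 9*w^2 - 5)
At (3, -2, -2): (-4, 6, 31).

(-4, 6, 31)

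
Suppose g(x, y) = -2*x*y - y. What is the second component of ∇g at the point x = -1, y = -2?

1

(∇g)_2 = ∂g/∂y = -2*x - 1
At (-1, -2): 1.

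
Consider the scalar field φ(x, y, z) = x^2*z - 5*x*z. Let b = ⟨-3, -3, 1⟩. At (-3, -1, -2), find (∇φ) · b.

∂φ/∂x = 2*x*z - 5*z
∂φ/∂y = 0
∂φ/∂z = x^2 - 5*x
∇φ at (-3, -1, -2) = (22, 0, 24)
∇φ · b = (22)(-3) + (0)(-3) + (24)(1) = -42

-42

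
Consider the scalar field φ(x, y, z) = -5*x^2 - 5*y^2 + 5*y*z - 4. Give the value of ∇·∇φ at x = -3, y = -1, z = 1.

∂²φ/∂x² = -10
∂²φ/∂y² = -10
∂²φ/∂z² = 0
∇²φ = -20
At (-3, -1, 1): -20.

-20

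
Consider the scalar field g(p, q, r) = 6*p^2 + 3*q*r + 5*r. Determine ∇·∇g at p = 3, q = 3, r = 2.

∂²g/∂p² = 12
∂²g/∂q² = 0
∂²g/∂r² = 0
∇²g = 12
At (3, 3, 2): 12.

12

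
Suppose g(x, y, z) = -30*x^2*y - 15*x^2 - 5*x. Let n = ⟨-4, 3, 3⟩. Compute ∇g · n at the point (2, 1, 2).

∂g/∂x = -60*x*y - 30*x - 5
∂g/∂y = -30*x^2
∂g/∂z = 0
∇g at (2, 1, 2) = (-185, -120, 0)
∇g · n = (-185)(-4) + (-120)(3) + (0)(3) = 380

380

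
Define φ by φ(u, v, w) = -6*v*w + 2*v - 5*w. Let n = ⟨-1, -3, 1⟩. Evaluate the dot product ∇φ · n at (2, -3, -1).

∂φ/∂u = 0
∂φ/∂v = -6*w + 2
∂φ/∂w = -6*v - 5
∇φ at (2, -3, -1) = (0, 8, 13)
∇φ · n = (0)(-1) + (8)(-3) + (13)(1) = -11

-11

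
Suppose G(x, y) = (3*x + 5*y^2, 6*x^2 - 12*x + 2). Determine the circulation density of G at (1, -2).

∂G₂/∂x = 12*x - 12
∂G₁/∂y = 10*y
Scalar curl = 12*x - 10*y - 12
At (1, -2): 20.

20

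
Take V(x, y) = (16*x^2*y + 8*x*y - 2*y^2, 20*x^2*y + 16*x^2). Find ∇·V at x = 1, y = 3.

140

∂V₁/∂x = 32*x*y + 8*y
∂V₂/∂y = 20*x^2
∇·V = 20*x^2 + 32*x*y + 8*y
At (1, 3): 140.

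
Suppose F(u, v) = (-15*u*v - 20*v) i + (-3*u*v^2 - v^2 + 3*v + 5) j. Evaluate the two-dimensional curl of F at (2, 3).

23

∂F₂/∂u = -3*v^2
∂F₁/∂v = -15*u - 20
Scalar curl = 15*u - 3*v^2 + 20
At (2, 3): 23.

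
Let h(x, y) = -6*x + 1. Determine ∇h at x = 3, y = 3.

(-6, 0)

∂h/∂x = -6
∂h/∂y = 0
∇h = (-6, 0)
At (3, 3): (-6, 0).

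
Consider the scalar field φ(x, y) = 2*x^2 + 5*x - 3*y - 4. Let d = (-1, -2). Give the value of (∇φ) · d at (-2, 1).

9

∂φ/∂x = 4*x + 5
∂φ/∂y = -3
∇φ at (-2, 1) = (-3, -3)
∇φ · d = (-3)(-1) + (-3)(-2) = 9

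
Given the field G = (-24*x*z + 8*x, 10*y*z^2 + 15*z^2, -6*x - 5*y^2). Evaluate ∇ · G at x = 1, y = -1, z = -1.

∂G₁/∂x = -24*z + 8
∂G₂/∂y = 10*z^2
∂G₃/∂z = 0
∇·G = 10*z^2 - 24*z + 8
At (1, -1, -1): 42.

42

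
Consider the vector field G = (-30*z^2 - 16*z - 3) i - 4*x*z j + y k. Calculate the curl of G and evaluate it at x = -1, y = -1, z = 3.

(∇×G)₁ = ∂G₃/∂y − ∂G₂/∂z = 4*x + 1
(∇×G)₂ = ∂G₁/∂z − ∂G₃/∂x = -60*z - 16
(∇×G)₃ = ∂G₂/∂x − ∂G₁/∂y = -4*z
∇×G = (4*x + 1, -60*z - 16, -4*z)
At (-1, -1, 3): (-3, -196, -12).

(-3, -196, -12)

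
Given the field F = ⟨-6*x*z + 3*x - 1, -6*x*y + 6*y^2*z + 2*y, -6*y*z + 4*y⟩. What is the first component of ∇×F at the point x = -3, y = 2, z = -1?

-14

(∇×F)_1 = ∂F₃/∂y − ∂F₂/∂z
= -6*z + 4 − (6*y^2)
= -6*y^2 - 6*z + 4
At (-3, 2, -1): -14.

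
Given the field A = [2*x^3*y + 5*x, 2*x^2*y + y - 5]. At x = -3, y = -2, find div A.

∂A₁/∂x = 6*x^2*y + 5
∂A₂/∂y = 2*x^2 + 1
∇·A = 6*x^2*y + 2*x^2 + 6
At (-3, -2): -84.

-84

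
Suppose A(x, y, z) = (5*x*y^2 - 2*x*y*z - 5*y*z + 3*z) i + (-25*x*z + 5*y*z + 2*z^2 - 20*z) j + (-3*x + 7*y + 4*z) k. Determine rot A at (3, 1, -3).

(∇×A)₁ = ∂A₃/∂y − ∂A₂/∂z = 25*x - 5*y - 4*z + 27
(∇×A)₂ = ∂A₁/∂z − ∂A₃/∂x = -2*x*y - 5*y + 6
(∇×A)₃ = ∂A₂/∂x − ∂A₁/∂y = -10*x*y + 2*x*z - 20*z
∇×A = (25*x - 5*y - 4*z + 27, -2*x*y - 5*y + 6, -10*x*y + 2*x*z - 20*z)
At (3, 1, -3): (109, -5, 12).

(109, -5, 12)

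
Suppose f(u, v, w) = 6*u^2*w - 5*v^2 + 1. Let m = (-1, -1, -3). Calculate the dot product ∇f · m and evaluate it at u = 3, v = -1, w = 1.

-208

∂f/∂u = 12*u*w
∂f/∂v = -10*v
∂f/∂w = 6*u^2
∇f at (3, -1, 1) = (36, 10, 54)
∇f · m = (36)(-1) + (10)(-1) + (54)(-3) = -208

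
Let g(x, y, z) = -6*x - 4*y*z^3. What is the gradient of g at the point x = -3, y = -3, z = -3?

∂g/∂x = -6
∂g/∂y = -4*z^3
∂g/∂z = -12*y*z^2
∇g = (-6, -4*z^3, -12*y*z^2)
At (-3, -3, -3): (-6, 108, 324).

(-6, 108, 324)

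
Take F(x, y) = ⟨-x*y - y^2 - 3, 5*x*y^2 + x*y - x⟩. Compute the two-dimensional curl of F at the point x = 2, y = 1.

9

∂F₂/∂x = 5*y^2 + y - 1
∂F₁/∂y = -x - 2*y
Scalar curl = x + 5*y^2 + 3*y - 1
At (2, 1): 9.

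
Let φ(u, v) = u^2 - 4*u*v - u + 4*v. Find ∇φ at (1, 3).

(-11, 0)

∂φ/∂u = 2*u - 4*v - 1
∂φ/∂v = -4*u + 4
∇φ = (2*u - 4*v - 1, -4*u + 4)
At (1, 3): (-11, 0).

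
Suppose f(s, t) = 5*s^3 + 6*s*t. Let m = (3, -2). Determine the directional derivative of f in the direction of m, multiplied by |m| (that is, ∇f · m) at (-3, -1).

423

∂f/∂s = 15*s^2 + 6*t
∂f/∂t = 6*s
∇f at (-3, -1) = (129, -18)
∇f · m = (129)(3) + (-18)(-2) = 423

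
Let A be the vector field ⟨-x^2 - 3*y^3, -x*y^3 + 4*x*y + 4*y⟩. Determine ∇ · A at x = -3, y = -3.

79

∂A₁/∂x = -2*x
∂A₂/∂y = -3*x*y^2 + 4*x + 4
∇·A = -3*x*y^2 + 2*x + 4
At (-3, -3): 79.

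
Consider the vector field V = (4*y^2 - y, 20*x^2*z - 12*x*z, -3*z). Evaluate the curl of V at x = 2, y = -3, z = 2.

(∇×V)₁ = ∂V₃/∂y − ∂V₂/∂z = -20*x^2 + 12*x
(∇×V)₂ = ∂V₁/∂z − ∂V₃/∂x = 0
(∇×V)₃ = ∂V₂/∂x − ∂V₁/∂y = 40*x*z - 8*y - 12*z + 1
∇×V = (-20*x^2 + 12*x, 0, 40*x*z - 8*y - 12*z + 1)
At (2, -3, 2): (-56, 0, 161).

(-56, 0, 161)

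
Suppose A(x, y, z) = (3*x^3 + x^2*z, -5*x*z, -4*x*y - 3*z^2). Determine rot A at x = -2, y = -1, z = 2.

(-2, 0, -10)

(∇×A)₁ = ∂A₃/∂y − ∂A₂/∂z = x
(∇×A)₂ = ∂A₁/∂z − ∂A₃/∂x = x^2 + 4*y
(∇×A)₃ = ∂A₂/∂x − ∂A₁/∂y = -5*z
∇×A = (x, x^2 + 4*y, -5*z)
At (-2, -1, 2): (-2, 0, -10).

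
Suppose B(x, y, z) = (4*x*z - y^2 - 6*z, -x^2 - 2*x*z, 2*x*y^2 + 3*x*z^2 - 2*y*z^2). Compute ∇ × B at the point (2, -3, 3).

(-38, -43, -16)

(∇×B)₁ = ∂B₃/∂y − ∂B₂/∂z = 4*x*y + 2*x - 2*z^2
(∇×B)₂ = ∂B₁/∂z − ∂B₃/∂x = 4*x - 2*y^2 - 3*z^2 - 6
(∇×B)₃ = ∂B₂/∂x − ∂B₁/∂y = -2*x + 2*y - 2*z
∇×B = (4*x*y + 2*x - 2*z^2, 4*x - 2*y^2 - 3*z^2 - 6, -2*x + 2*y - 2*z)
At (2, -3, 3): (-38, -43, -16).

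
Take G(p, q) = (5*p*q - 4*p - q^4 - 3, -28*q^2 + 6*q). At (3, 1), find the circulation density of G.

∂G₂/∂p = 0
∂G₁/∂q = 5*p - 4*q^3
Scalar curl = -5*p + 4*q^3
At (3, 1): -11.

-11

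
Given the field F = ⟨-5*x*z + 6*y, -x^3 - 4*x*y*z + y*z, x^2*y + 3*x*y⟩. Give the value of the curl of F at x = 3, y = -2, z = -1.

(-4, 3, -41)

(∇×F)₁ = ∂F₃/∂y − ∂F₂/∂z = x^2 + 4*x*y + 3*x - y
(∇×F)₂ = ∂F₁/∂z − ∂F₃/∂x = -2*x*y - 5*x - 3*y
(∇×F)₃ = ∂F₂/∂x − ∂F₁/∂y = -3*x^2 - 4*y*z - 6
∇×F = (x^2 + 4*x*y + 3*x - y, -2*x*y - 5*x - 3*y, -3*x^2 - 4*y*z - 6)
At (3, -2, -1): (-4, 3, -41).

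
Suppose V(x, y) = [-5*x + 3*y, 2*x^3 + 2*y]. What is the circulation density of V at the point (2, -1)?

21

∂V₂/∂x = 6*x^2
∂V₁/∂y = 3
Scalar curl = 6*x^2 - 3
At (2, -1): 21.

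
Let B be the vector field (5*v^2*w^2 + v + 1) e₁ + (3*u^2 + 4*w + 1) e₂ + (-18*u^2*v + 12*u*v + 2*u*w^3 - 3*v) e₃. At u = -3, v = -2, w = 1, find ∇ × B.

(∇×B)₁ = ∂B₃/∂v − ∂B₂/∂w = -18*u^2 + 12*u - 7
(∇×B)₂ = ∂B₁/∂w − ∂B₃/∂u = 36*u*v + 10*v^2*w - 12*v - 2*w^3
(∇×B)₃ = ∂B₂/∂u − ∂B₁/∂v = 6*u - 10*v*w^2 - 1
∇×B = (-18*u^2 + 12*u - 7, 36*u*v + 10*v^2*w - 12*v - 2*w^3, 6*u - 10*v*w^2 - 1)
At (-3, -2, 1): (-205, 278, 1).

(-205, 278, 1)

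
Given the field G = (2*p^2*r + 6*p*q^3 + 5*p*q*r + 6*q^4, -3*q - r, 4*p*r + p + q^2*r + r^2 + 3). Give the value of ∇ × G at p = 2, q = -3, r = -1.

(7, -19, 334)

(∇×G)₁ = ∂G₃/∂q − ∂G₂/∂r = 2*q*r + 1
(∇×G)₂ = ∂G₁/∂r − ∂G₃/∂p = 2*p^2 + 5*p*q - 4*r - 1
(∇×G)₃ = ∂G₂/∂p − ∂G₁/∂q = -18*p*q^2 - 5*p*r - 24*q^3
∇×G = (2*q*r + 1, 2*p^2 + 5*p*q - 4*r - 1, -18*p*q^2 - 5*p*r - 24*q^3)
At (2, -3, -1): (7, -19, 334).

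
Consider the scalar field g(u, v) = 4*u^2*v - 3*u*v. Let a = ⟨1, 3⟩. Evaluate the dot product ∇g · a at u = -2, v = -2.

∂g/∂u = 8*u*v - 3*v
∂g/∂v = 4*u^2 - 3*u
∇g at (-2, -2) = (38, 22)
∇g · a = (38)(1) + (22)(3) = 104

104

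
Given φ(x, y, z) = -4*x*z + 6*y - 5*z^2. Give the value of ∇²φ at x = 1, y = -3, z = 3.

∂²φ/∂x² = 0
∂²φ/∂y² = 0
∂²φ/∂z² = -10
∇²φ = -10
At (1, -3, 3): -10.

-10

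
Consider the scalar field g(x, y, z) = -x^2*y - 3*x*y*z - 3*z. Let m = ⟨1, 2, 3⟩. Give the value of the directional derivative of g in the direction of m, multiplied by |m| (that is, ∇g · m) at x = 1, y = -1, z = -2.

∂g/∂x = -2*x*y - 3*y*z
∂g/∂y = -x^2 - 3*x*z
∂g/∂z = -3*x*y - 3
∇g at (1, -1, -2) = (-4, 5, 0)
∇g · m = (-4)(1) + (5)(2) + (0)(3) = 6

6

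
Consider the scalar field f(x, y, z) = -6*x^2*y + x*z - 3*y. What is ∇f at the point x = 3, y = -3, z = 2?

∂f/∂x = -12*x*y + z
∂f/∂y = -6*x^2 - 3
∂f/∂z = x
∇f = (-12*x*y + z, -6*x^2 - 3, x)
At (3, -3, 2): (110, -57, 3).

(110, -57, 3)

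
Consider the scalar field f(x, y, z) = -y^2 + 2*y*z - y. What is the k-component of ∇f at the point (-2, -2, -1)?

(∇f)_3 = ∂f/∂z = 2*y
At (-2, -2, -1): -4.

-4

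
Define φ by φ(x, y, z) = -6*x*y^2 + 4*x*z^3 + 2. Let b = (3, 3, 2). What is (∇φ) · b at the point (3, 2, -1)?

-228

∂φ/∂x = -6*y^2 + 4*z^3
∂φ/∂y = -12*x*y
∂φ/∂z = 12*x*z^2
∇φ at (3, 2, -1) = (-28, -72, 36)
∇φ · b = (-28)(3) + (-72)(3) + (36)(2) = -228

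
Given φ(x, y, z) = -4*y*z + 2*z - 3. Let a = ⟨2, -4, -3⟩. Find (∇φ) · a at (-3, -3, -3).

-90

∂φ/∂x = 0
∂φ/∂y = -4*z
∂φ/∂z = -4*y + 2
∇φ at (-3, -3, -3) = (0, 12, 14)
∇φ · a = (0)(2) + (12)(-4) + (14)(-3) = -90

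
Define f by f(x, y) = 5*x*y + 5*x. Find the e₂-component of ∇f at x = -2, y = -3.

-10

(∇f)_2 = ∂f/∂y = 5*x
At (-2, -3): -10.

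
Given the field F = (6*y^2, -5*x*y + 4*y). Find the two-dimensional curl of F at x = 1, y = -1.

∂F₂/∂x = -5*y
∂F₁/∂y = 12*y
Scalar curl = -17*y
At (1, -1): 17.

17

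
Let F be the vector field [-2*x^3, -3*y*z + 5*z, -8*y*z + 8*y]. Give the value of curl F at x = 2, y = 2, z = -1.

(17, 0, 0)

(∇×F)₁ = ∂F₃/∂y − ∂F₂/∂z = 3*y - 8*z + 3
(∇×F)₂ = ∂F₁/∂z − ∂F₃/∂x = 0
(∇×F)₃ = ∂F₂/∂x − ∂F₁/∂y = 0
∇×F = (3*y - 8*z + 3, 0, 0)
At (2, 2, -1): (17, 0, 0).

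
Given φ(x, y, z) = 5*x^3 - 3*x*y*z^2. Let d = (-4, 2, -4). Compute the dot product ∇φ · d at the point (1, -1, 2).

∂φ/∂x = 15*x^2 - 3*y*z^2
∂φ/∂y = -3*x*z^2
∂φ/∂z = -6*x*y*z
∇φ at (1, -1, 2) = (27, -12, 12)
∇φ · d = (27)(-4) + (-12)(2) + (12)(-4) = -180

-180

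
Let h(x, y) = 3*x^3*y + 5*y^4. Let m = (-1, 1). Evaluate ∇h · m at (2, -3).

∂h/∂x = 9*x^2*y
∂h/∂y = 3*x^3 + 20*y^3
∇h at (2, -3) = (-108, -516)
∇h · m = (-108)(-1) + (-516)(1) = -408

-408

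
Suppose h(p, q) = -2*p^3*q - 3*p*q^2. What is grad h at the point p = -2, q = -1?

(21, 4)

∂h/∂p = -6*p^2*q - 3*q^2
∂h/∂q = -2*p^3 - 6*p*q
∇h = (-6*p^2*q - 3*q^2, -2*p^3 - 6*p*q)
At (-2, -1): (21, 4).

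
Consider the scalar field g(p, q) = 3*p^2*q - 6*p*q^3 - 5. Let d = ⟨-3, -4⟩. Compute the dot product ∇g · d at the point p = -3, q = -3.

-2700

∂g/∂p = 6*p*q - 6*q^3
∂g/∂q = 3*p^2 - 18*p*q^2
∇g at (-3, -3) = (216, 513)
∇g · d = (216)(-3) + (513)(-4) = -2700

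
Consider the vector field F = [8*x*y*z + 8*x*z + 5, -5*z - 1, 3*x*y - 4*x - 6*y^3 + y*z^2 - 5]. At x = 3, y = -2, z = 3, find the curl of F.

(∇×F)₁ = ∂F₃/∂y − ∂F₂/∂z = 3*x - 18*y^2 + z^2 + 5
(∇×F)₂ = ∂F₁/∂z − ∂F₃/∂x = 8*x*y + 8*x - 3*y + 4
(∇×F)₃ = ∂F₂/∂x − ∂F₁/∂y = -8*x*z
∇×F = (3*x - 18*y^2 + z^2 + 5, 8*x*y + 8*x - 3*y + 4, -8*x*z)
At (3, -2, 3): (-49, -14, -72).

(-49, -14, -72)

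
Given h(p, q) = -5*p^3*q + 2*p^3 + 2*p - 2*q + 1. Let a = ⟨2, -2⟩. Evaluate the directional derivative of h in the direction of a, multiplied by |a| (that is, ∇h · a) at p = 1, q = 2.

∂h/∂p = -15*p^2*q + 6*p^2 + 2
∂h/∂q = -5*p^3 - 2
∇h at (1, 2) = (-22, -7)
∇h · a = (-22)(2) + (-7)(-2) = -30

-30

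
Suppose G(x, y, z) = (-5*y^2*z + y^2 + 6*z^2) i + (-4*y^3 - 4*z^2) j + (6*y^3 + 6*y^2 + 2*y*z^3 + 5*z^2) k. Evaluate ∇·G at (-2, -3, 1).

-116

∂G₁/∂x = 0
∂G₂/∂y = -12*y^2
∂G₃/∂z = 6*y*z^2 + 10*z
∇·G = -12*y^2 + 6*y*z^2 + 10*z
At (-2, -3, 1): -116.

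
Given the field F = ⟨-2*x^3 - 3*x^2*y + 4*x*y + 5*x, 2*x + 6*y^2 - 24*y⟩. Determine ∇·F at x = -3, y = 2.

-5

∂F₁/∂x = -6*x^2 - 6*x*y + 4*y + 5
∂F₂/∂y = 12*y - 24
∇·F = -6*x^2 - 6*x*y + 16*y - 19
At (-3, 2): -5.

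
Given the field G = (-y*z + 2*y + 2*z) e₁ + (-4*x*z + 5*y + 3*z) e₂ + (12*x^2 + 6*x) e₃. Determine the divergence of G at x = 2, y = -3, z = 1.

∂G₁/∂x = 0
∂G₂/∂y = 5
∂G₃/∂z = 0
∇·G = 5
At (2, -3, 1): 5.

5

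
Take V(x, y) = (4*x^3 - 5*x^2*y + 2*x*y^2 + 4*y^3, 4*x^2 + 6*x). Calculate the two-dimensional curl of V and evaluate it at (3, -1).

∂V₂/∂x = 8*x + 6
∂V₁/∂y = -5*x^2 + 4*x*y + 12*y^2
Scalar curl = 5*x^2 - 4*x*y + 8*x - 12*y^2 + 6
At (3, -1): 75.

75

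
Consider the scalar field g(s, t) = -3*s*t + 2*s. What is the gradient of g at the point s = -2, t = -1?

(5, 6)

∂g/∂s = -3*t + 2
∂g/∂t = -3*s
∇g = (-3*t + 2, -3*s)
At (-2, -1): (5, 6).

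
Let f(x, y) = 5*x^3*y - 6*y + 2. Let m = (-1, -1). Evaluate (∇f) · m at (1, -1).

16

∂f/∂x = 15*x^2*y
∂f/∂y = 5*x^3 - 6
∇f at (1, -1) = (-15, -1)
∇f · m = (-15)(-1) + (-1)(-1) = 16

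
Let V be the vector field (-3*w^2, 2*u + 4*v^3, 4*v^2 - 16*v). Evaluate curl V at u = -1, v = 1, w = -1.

(-8, 6, 2)

(∇×V)₁ = ∂V₃/∂v − ∂V₂/∂w = 8*v - 16
(∇×V)₂ = ∂V₁/∂w − ∂V₃/∂u = -6*w
(∇×V)₃ = ∂V₂/∂u − ∂V₁/∂v = 2
∇×V = (8*v - 16, -6*w, 2)
At (-1, 1, -1): (-8, 6, 2).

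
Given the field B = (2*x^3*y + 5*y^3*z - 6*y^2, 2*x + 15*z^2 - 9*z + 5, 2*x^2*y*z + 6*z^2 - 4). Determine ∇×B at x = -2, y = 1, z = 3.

(-57, 29, -15)

(∇×B)₁ = ∂B₃/∂y − ∂B₂/∂z = 2*x^2*z - 30*z + 9
(∇×B)₂ = ∂B₁/∂z − ∂B₃/∂x = -4*x*y*z + 5*y^3
(∇×B)₃ = ∂B₂/∂x − ∂B₁/∂y = -2*x^3 - 15*y^2*z + 12*y + 2
∇×B = (2*x^2*z - 30*z + 9, -4*x*y*z + 5*y^3, -2*x^3 - 15*y^2*z + 12*y + 2)
At (-2, 1, 3): (-57, 29, -15).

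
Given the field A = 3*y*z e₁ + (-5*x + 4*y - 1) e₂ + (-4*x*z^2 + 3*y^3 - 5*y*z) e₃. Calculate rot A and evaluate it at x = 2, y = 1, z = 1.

(∇×A)₁ = ∂A₃/∂y − ∂A₂/∂z = 9*y^2 - 5*z
(∇×A)₂ = ∂A₁/∂z − ∂A₃/∂x = 3*y + 4*z^2
(∇×A)₃ = ∂A₂/∂x − ∂A₁/∂y = -3*z - 5
∇×A = (9*y^2 - 5*z, 3*y + 4*z^2, -3*z - 5)
At (2, 1, 1): (4, 7, -8).

(4, 7, -8)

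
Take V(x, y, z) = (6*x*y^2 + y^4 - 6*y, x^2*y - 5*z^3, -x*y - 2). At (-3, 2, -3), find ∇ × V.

(∇×V)₁ = ∂V₃/∂y − ∂V₂/∂z = -x + 15*z^2
(∇×V)₂ = ∂V₁/∂z − ∂V₃/∂x = y
(∇×V)₃ = ∂V₂/∂x − ∂V₁/∂y = -10*x*y - 4*y^3 + 6
∇×V = (-x + 15*z^2, y, -10*x*y - 4*y^3 + 6)
At (-3, 2, -3): (138, 2, 34).

(138, 2, 34)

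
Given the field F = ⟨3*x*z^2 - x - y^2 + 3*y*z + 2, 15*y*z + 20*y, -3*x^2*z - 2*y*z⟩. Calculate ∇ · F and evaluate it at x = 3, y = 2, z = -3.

-30

∂F₁/∂x = 3*z^2 - 1
∂F₂/∂y = 15*z + 20
∂F₃/∂z = -3*x^2 - 2*y
∇·F = -3*x^2 - 2*y + 3*z^2 + 15*z + 19
At (3, 2, -3): -30.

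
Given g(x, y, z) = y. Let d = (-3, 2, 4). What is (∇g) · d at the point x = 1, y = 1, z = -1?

2

∂g/∂x = 0
∂g/∂y = 1
∂g/∂z = 0
∇g at (1, 1, -1) = (0, 1, 0)
∇g · d = (0)(-3) + (1)(2) + (0)(4) = 2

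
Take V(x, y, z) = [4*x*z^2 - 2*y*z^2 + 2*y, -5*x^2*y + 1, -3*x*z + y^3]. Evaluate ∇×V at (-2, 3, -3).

(∇×V)₁ = ∂V₃/∂y − ∂V₂/∂z = 3*y^2
(∇×V)₂ = ∂V₁/∂z − ∂V₃/∂x = 8*x*z - 4*y*z + 3*z
(∇×V)₃ = ∂V₂/∂x − ∂V₁/∂y = -10*x*y + 2*z^2 - 2
∇×V = (3*y^2, 8*x*z - 4*y*z + 3*z, -10*x*y + 2*z^2 - 2)
At (-2, 3, -3): (27, 75, 76).

(27, 75, 76)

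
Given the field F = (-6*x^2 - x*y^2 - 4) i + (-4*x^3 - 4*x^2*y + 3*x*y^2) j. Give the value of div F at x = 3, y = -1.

∂F₁/∂x = -12*x - y^2
∂F₂/∂y = -4*x^2 + 6*x*y
∇·F = -4*x^2 + 6*x*y - 12*x - y^2
At (3, -1): -91.

-91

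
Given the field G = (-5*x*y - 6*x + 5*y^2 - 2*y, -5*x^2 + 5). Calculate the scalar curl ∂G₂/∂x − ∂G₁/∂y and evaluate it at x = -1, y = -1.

17

∂G₂/∂x = -10*x
∂G₁/∂y = -5*x + 10*y - 2
Scalar curl = -5*x - 10*y + 2
At (-1, -1): 17.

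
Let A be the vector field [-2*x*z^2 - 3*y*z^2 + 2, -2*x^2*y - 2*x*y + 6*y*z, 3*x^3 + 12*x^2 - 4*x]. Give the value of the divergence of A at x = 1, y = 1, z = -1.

-12

∂A₁/∂x = -2*z^2
∂A₂/∂y = -2*x^2 - 2*x + 6*z
∂A₃/∂z = 0
∇·A = -2*x^2 - 2*x - 2*z^2 + 6*z
At (1, 1, -1): -12.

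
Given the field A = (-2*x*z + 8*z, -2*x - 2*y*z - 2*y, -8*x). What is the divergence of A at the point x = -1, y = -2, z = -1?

2

∂A₁/∂x = -2*z
∂A₂/∂y = -2*z - 2
∂A₃/∂z = 0
∇·A = -4*z - 2
At (-1, -2, -1): 2.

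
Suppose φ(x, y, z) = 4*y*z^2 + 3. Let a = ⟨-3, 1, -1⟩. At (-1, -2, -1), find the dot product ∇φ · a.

-12

∂φ/∂x = 0
∂φ/∂y = 4*z^2
∂φ/∂z = 8*y*z
∇φ at (-1, -2, -1) = (0, 4, 16)
∇φ · a = (0)(-3) + (4)(1) + (16)(-1) = -12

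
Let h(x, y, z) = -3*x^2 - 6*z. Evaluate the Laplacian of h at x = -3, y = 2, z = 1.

∂²h/∂x² = -6
∂²h/∂y² = 0
∂²h/∂z² = 0
∇²h = -6
At (-3, 2, 1): -6.

-6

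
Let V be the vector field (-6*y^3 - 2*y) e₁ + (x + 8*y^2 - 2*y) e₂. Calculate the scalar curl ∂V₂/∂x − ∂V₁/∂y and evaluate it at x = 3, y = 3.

∂V₂/∂x = 1
∂V₁/∂y = -18*y^2 - 2
Scalar curl = 18*y^2 + 3
At (3, 3): 165.

165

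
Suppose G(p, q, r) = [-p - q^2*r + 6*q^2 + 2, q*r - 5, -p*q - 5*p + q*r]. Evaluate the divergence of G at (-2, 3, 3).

∂G₁/∂p = -1
∂G₂/∂q = r
∂G₃/∂r = q
∇·G = q + r - 1
At (-2, 3, 3): 5.

5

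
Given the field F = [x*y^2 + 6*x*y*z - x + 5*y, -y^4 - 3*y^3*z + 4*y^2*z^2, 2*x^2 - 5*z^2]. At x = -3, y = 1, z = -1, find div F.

∂F₁/∂x = y^2 + 6*y*z - 1
∂F₂/∂y = -4*y^3 - 9*y^2*z + 8*y*z^2
∂F₃/∂z = -10*z
∇·F = -4*y^3 - 9*y^2*z + y^2 + 8*y*z^2 + 6*y*z - 10*z - 1
At (-3, 1, -1): 17.

17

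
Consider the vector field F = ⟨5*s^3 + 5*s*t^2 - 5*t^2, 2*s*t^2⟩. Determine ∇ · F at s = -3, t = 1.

∂F₁/∂s = 15*s^2 + 5*t^2
∂F₂/∂t = 4*s*t
∇·F = 15*s^2 + 4*s*t + 5*t^2
At (-3, 1): 128.

128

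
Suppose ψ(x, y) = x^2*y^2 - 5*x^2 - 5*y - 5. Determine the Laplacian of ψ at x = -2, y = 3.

16

∂²ψ/∂x² = 2*(y^2 - 5)
∂²ψ/∂y² = 2*x^2
∇²ψ = 2*x^2 + 2*y^2 - 10
At (-2, 3): 16.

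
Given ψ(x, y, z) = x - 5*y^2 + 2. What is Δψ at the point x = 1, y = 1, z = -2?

∂²ψ/∂x² = 0
∂²ψ/∂y² = -10
∂²ψ/∂z² = 0
∇²ψ = -10
At (1, 1, -2): -10.

-10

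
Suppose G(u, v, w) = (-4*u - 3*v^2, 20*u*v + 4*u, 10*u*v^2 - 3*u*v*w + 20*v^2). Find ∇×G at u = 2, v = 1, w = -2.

(92, -16, 30)

(∇×G)₁ = ∂G₃/∂v − ∂G₂/∂w = 20*u*v - 3*u*w + 40*v
(∇×G)₂ = ∂G₁/∂w − ∂G₃/∂u = -10*v^2 + 3*v*w
(∇×G)₃ = ∂G₂/∂u − ∂G₁/∂v = 26*v + 4
∇×G = (20*u*v - 3*u*w + 40*v, -10*v^2 + 3*v*w, 26*v + 4)
At (2, 1, -2): (92, -16, 30).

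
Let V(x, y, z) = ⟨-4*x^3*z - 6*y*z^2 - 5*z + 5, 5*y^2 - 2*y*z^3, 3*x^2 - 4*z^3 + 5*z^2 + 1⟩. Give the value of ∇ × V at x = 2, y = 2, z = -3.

(∇×V)₁ = ∂V₃/∂y − ∂V₂/∂z = 6*y*z^2
(∇×V)₂ = ∂V₁/∂z − ∂V₃/∂x = -4*x^3 - 6*x - 12*y*z - 5
(∇×V)₃ = ∂V₂/∂x − ∂V₁/∂y = 6*z^2
∇×V = (6*y*z^2, -4*x^3 - 6*x - 12*y*z - 5, 6*z^2)
At (2, 2, -3): (108, 23, 54).

(108, 23, 54)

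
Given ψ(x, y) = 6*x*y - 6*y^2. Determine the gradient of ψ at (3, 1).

(6, 6)

∂ψ/∂x = 6*y
∂ψ/∂y = 6*x - 12*y
∇ψ = (6*y, 6*x - 12*y)
At (3, 1): (6, 6).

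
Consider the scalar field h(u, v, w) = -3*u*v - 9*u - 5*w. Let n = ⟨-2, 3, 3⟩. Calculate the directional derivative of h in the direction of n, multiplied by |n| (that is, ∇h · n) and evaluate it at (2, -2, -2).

-27

∂h/∂u = -3*v - 9
∂h/∂v = -3*u
∂h/∂w = -5
∇h at (2, -2, -2) = (-3, -6, -5)
∇h · n = (-3)(-2) + (-6)(3) + (-5)(3) = -27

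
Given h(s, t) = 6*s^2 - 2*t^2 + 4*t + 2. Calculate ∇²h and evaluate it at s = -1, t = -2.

∂²h/∂s² = 12
∂²h/∂t² = -4
∇²h = 8
At (-1, -2): 8.

8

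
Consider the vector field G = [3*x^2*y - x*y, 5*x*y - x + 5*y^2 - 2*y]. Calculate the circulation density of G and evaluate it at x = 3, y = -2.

∂G₂/∂x = 5*y - 1
∂G₁/∂y = 3*x^2 - x
Scalar curl = -3*x^2 + x + 5*y - 1
At (3, -2): -35.

-35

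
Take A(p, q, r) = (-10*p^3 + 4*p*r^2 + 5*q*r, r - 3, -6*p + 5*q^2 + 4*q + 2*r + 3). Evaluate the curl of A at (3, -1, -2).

(-7, -47, 10)

(∇×A)₁ = ∂A₃/∂q − ∂A₂/∂r = 10*q + 3
(∇×A)₂ = ∂A₁/∂r − ∂A₃/∂p = 8*p*r + 5*q + 6
(∇×A)₃ = ∂A₂/∂p − ∂A₁/∂q = -5*r
∇×A = (10*q + 3, 8*p*r + 5*q + 6, -5*r)
At (3, -1, -2): (-7, -47, 10).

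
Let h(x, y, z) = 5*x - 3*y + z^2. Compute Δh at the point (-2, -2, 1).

∂²h/∂x² = 0
∂²h/∂y² = 0
∂²h/∂z² = 2
∇²h = 2
At (-2, -2, 1): 2.

2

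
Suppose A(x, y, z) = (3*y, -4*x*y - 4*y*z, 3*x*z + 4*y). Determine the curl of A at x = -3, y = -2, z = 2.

(-4, -6, 5)

(∇×A)₁ = ∂A₃/∂y − ∂A₂/∂z = 4*y + 4
(∇×A)₂ = ∂A₁/∂z − ∂A₃/∂x = -3*z
(∇×A)₃ = ∂A₂/∂x − ∂A₁/∂y = -4*y - 3
∇×A = (4*y + 4, -3*z, -4*y - 3)
At (-3, -2, 2): (-4, -6, 5).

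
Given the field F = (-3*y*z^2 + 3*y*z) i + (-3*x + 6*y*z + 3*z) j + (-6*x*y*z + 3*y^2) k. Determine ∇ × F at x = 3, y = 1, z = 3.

(-57, 3, 15)

(∇×F)₁ = ∂F₃/∂y − ∂F₂/∂z = -6*x*z - 3
(∇×F)₂ = ∂F₁/∂z − ∂F₃/∂x = 3*y
(∇×F)₃ = ∂F₂/∂x − ∂F₁/∂y = 3*z^2 - 3*z - 3
∇×F = (-6*x*z - 3, 3*y, 3*z^2 - 3*z - 3)
At (3, 1, 3): (-57, 3, 15).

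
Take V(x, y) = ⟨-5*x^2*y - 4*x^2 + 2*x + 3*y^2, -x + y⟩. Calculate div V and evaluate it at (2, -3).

47

∂V₁/∂x = -10*x*y - 8*x + 2
∂V₂/∂y = 1
∇·V = -10*x*y - 8*x + 3
At (2, -3): 47.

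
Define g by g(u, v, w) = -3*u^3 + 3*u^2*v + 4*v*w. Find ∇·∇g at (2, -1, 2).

-42

∂²g/∂u² = 6*(-3*u + v)
∂²g/∂v² = 0
∂²g/∂w² = 0
∇²g = -18*u + 6*v
At (2, -1, 2): -42.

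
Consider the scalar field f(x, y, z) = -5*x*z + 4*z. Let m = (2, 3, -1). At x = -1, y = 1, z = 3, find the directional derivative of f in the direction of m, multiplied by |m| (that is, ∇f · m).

-39

∂f/∂x = -5*z
∂f/∂y = 0
∂f/∂z = -5*x + 4
∇f at (-1, 1, 3) = (-15, 0, 9)
∇f · m = (-15)(2) + (0)(3) + (9)(-1) = -39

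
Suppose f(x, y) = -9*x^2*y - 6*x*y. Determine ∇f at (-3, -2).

∂f/∂x = -18*x*y - 6*y
∂f/∂y = -9*x^2 - 6*x
∇f = (-18*x*y - 6*y, -9*x^2 - 6*x)
At (-3, -2): (-96, -63).

(-96, -63)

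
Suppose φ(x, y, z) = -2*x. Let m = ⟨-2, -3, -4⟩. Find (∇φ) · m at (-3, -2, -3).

∂φ/∂x = -2
∂φ/∂y = 0
∂φ/∂z = 0
∇φ at (-3, -2, -3) = (-2, 0, 0)
∇φ · m = (-2)(-2) + (0)(-3) + (0)(-4) = 4

4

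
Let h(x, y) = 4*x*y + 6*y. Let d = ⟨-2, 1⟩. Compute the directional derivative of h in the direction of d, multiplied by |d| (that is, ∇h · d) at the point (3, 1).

∂h/∂x = 4*y
∂h/∂y = 4*x + 6
∇h at (3, 1) = (4, 18)
∇h · d = (4)(-2) + (18)(1) = 10

10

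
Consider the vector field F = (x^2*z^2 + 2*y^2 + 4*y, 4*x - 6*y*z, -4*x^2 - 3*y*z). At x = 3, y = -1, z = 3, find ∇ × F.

(∇×F)₁ = ∂F₃/∂y − ∂F₂/∂z = 6*y - 3*z
(∇×F)₂ = ∂F₁/∂z − ∂F₃/∂x = 2*x^2*z + 8*x
(∇×F)₃ = ∂F₂/∂x − ∂F₁/∂y = -4*y
∇×F = (6*y - 3*z, 2*x^2*z + 8*x, -4*y)
At (3, -1, 3): (-15, 78, 4).

(-15, 78, 4)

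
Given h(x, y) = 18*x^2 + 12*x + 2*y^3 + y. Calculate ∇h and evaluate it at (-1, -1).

(-24, 7)

∂h/∂x = 36*x + 12
∂h/∂y = 6*y^2 + 1
∇h = (36*x + 12, 6*y^2 + 1)
At (-1, -1): (-24, 7).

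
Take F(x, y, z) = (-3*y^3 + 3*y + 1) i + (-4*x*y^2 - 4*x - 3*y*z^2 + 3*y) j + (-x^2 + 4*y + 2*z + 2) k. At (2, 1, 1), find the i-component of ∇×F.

(∇×F)_1 = ∂F₃/∂y − ∂F₂/∂z
= 4 − (-6*y*z)
= 6*y*z + 4
At (2, 1, 1): 10.

10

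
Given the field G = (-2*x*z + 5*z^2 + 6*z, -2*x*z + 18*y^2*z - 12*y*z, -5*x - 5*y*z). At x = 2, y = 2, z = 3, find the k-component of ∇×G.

(∇×G)_3 = ∂G₂/∂x − ∂G₁/∂y
= -2*z − (0)
= -2*z
At (2, 2, 3): -6.

-6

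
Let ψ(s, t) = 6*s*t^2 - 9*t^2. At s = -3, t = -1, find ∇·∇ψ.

-54

∂²ψ/∂s² = 0
∂²ψ/∂t² = 6*(2*s - 3)
∇²ψ = 12*s - 18
At (-3, -1): -54.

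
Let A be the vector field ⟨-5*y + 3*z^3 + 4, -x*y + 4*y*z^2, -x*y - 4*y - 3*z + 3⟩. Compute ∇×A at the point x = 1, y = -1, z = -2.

(-21, 35, 6)

(∇×A)₁ = ∂A₃/∂y − ∂A₂/∂z = -x - 8*y*z - 4
(∇×A)₂ = ∂A₁/∂z − ∂A₃/∂x = y + 9*z^2
(∇×A)₃ = ∂A₂/∂x − ∂A₁/∂y = -y + 5
∇×A = (-x - 8*y*z - 4, y + 9*z^2, -y + 5)
At (1, -1, -2): (-21, 35, 6).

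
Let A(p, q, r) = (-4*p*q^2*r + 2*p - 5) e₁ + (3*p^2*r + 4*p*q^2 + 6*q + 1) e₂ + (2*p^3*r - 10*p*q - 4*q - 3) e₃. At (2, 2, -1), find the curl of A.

(∇×A)₁ = ∂A₃/∂q − ∂A₂/∂r = -3*p^2 - 10*p - 4
(∇×A)₂ = ∂A₁/∂r − ∂A₃/∂p = -6*p^2*r - 4*p*q^2 + 10*q
(∇×A)₃ = ∂A₂/∂p − ∂A₁/∂q = 8*p*q*r + 6*p*r + 4*q^2
∇×A = (-3*p^2 - 10*p - 4, -6*p^2*r - 4*p*q^2 + 10*q, 8*p*q*r + 6*p*r + 4*q^2)
At (2, 2, -1): (-36, 12, -28).

(-36, 12, -28)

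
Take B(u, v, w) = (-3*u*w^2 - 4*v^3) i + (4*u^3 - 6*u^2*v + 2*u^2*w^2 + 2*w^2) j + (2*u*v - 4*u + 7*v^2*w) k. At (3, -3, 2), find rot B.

(-158, -26, 372)

(∇×B)₁ = ∂B₃/∂v − ∂B₂/∂w = -4*u^2*w + 2*u + 14*v*w - 4*w
(∇×B)₂ = ∂B₁/∂w − ∂B₃/∂u = -6*u*w - 2*v + 4
(∇×B)₃ = ∂B₂/∂u − ∂B₁/∂v = 12*u^2 - 12*u*v + 4*u*w^2 + 12*v^2
∇×B = (-4*u^2*w + 2*u + 14*v*w - 4*w, -6*u*w - 2*v + 4, 12*u^2 - 12*u*v + 4*u*w^2 + 12*v^2)
At (3, -3, 2): (-158, -26, 372).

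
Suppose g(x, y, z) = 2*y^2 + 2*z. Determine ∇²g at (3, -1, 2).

∂²g/∂x² = 0
∂²g/∂y² = 4
∂²g/∂z² = 0
∇²g = 4
At (3, -1, 2): 4.

4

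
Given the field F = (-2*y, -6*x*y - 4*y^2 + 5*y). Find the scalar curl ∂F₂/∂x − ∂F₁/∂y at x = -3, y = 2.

-10

∂F₂/∂x = -6*y
∂F₁/∂y = -2
Scalar curl = -6*y + 2
At (-3, 2): -10.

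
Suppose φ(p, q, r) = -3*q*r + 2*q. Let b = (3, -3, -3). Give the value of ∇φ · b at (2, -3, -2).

∂φ/∂p = 0
∂φ/∂q = -3*r + 2
∂φ/∂r = -3*q
∇φ at (2, -3, -2) = (0, 8, 9)
∇φ · b = (0)(3) + (8)(-3) + (9)(-3) = -51

-51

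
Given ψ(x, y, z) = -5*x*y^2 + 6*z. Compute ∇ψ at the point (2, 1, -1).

(-5, -20, 6)

∂ψ/∂x = -5*y^2
∂ψ/∂y = -10*x*y
∂ψ/∂z = 6
∇ψ = (-5*y^2, -10*x*y, 6)
At (2, 1, -1): (-5, -20, 6).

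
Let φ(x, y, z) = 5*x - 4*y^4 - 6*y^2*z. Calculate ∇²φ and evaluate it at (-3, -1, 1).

-60

∂²φ/∂x² = 0
∂²φ/∂y² = -12*(4*y^2 + z)
∂²φ/∂z² = 0
∇²φ = -48*y^2 - 12*z
At (-3, -1, 1): -60.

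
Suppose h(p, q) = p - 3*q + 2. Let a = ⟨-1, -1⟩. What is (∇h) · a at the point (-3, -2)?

∂h/∂p = 1
∂h/∂q = -3
∇h at (-3, -2) = (1, -3)
∇h · a = (1)(-1) + (-3)(-1) = 2

2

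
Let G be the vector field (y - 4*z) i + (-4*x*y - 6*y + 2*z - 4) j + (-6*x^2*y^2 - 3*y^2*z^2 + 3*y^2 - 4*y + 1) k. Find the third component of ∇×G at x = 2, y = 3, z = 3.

-13

(∇×G)_3 = ∂G₂/∂x − ∂G₁/∂y
= -4*y − (1)
= -4*y - 1
At (2, 3, 3): -13.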